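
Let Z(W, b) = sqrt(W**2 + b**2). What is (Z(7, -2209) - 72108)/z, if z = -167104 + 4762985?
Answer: -72108/4595881 + sqrt(4879730)/4595881 ≈ -0.015209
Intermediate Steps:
z = 4595881
(Z(7, -2209) - 72108)/z = (sqrt(7**2 + (-2209)**2) - 72108)/4595881 = (sqrt(49 + 4879681) - 72108)*(1/4595881) = (sqrt(4879730) - 72108)*(1/4595881) = (-72108 + sqrt(4879730))*(1/4595881) = -72108/4595881 + sqrt(4879730)/4595881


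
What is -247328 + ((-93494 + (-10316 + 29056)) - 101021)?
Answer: -423103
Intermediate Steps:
-247328 + ((-93494 + (-10316 + 29056)) - 101021) = -247328 + ((-93494 + 18740) - 101021) = -247328 + (-74754 - 101021) = -247328 - 175775 = -423103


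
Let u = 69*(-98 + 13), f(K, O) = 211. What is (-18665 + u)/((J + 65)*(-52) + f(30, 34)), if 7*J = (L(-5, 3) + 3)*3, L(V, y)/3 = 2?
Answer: 171710/23587 ≈ 7.2799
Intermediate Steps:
L(V, y) = 6 (L(V, y) = 3*2 = 6)
u = -5865 (u = 69*(-85) = -5865)
J = 27/7 (J = ((6 + 3)*3)/7 = (9*3)/7 = (⅐)*27 = 27/7 ≈ 3.8571)
(-18665 + u)/((J + 65)*(-52) + f(30, 34)) = (-18665 - 5865)/((27/7 + 65)*(-52) + 211) = -24530/((482/7)*(-52) + 211) = -24530/(-25064/7 + 211) = -24530/(-23587/7) = -24530*(-7/23587) = 171710/23587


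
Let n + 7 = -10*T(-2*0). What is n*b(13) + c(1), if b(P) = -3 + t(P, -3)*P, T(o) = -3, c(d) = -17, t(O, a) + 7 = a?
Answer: -3076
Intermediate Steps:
t(O, a) = -7 + a
b(P) = -3 - 10*P (b(P) = -3 + (-7 - 3)*P = -3 - 10*P)
n = 23 (n = -7 - 10*(-3) = -7 + 30 = 23)
n*b(13) + c(1) = 23*(-3 - 10*13) - 17 = 23*(-3 - 130) - 17 = 23*(-133) - 17 = -3059 - 17 = -3076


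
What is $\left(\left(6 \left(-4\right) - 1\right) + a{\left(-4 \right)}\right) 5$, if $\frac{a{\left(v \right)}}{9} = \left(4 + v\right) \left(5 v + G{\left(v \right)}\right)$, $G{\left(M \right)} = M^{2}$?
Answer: $-125$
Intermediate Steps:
$a{\left(v \right)} = 9 \left(4 + v\right) \left(v^{2} + 5 v\right)$ ($a{\left(v \right)} = 9 \left(4 + v\right) \left(5 v + v^{2}\right) = 9 \left(4 + v\right) \left(v^{2} + 5 v\right)$)
$\left(\left(6 \left(-4\right) - 1\right) + a{\left(-4 \right)}\right) 5 = \left(\left(6 \left(-4\right) - 1\right) + 9 \left(-4\right) \left(20 + \left(-4\right)^{2} + 9 \left(-4\right)\right)\right) 5 = \left(\left(-24 - 1\right) + 9 \left(-4\right) \left(20 + 16 - 36\right)\right) 5 = \left(-25 + 9 \left(-4\right) 0\right) 5 = \left(-25 + 0\right) 5 = \left(-25\right) 5 = -125$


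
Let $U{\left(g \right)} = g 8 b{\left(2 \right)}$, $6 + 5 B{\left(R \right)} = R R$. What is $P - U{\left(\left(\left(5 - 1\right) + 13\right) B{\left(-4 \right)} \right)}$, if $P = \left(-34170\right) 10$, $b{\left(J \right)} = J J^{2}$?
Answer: $-343876$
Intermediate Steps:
$b{\left(J \right)} = J^{3}$
$B{\left(R \right)} = - \frac{6}{5} + \frac{R^{2}}{5}$ ($B{\left(R \right)} = - \frac{6}{5} + \frac{R R}{5} = - \frac{6}{5} + \frac{R^{2}}{5}$)
$P = -341700$
$U{\left(g \right)} = 64 g$ ($U{\left(g \right)} = g 8 \cdot 2^{3} = 8 g 8 = 64 g$)
$P - U{\left(\left(\left(5 - 1\right) + 13\right) B{\left(-4 \right)} \right)} = -341700 - 64 \left(\left(5 - 1\right) + 13\right) \left(- \frac{6}{5} + \frac{\left(-4\right)^{2}}{5}\right) = -341700 - 64 \left(4 + 13\right) \left(- \frac{6}{5} + \frac{1}{5} \cdot 16\right) = -341700 - 64 \cdot 17 \left(- \frac{6}{5} + \frac{16}{5}\right) = -341700 - 64 \cdot 17 \cdot 2 = -341700 - 64 \cdot 34 = -341700 - 2176 = -343876$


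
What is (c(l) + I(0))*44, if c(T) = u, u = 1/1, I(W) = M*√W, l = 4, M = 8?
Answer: 44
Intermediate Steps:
I(W) = 8*√W
u = 1
c(T) = 1
(c(l) + I(0))*44 = (1 + 8*√0)*44 = (1 + 8*0)*44 = (1 + 0)*44 = 1*44 = 44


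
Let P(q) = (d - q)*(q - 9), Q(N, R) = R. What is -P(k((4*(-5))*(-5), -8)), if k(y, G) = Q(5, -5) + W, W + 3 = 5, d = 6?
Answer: 108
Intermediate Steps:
W = 2 (W = -3 + 5 = 2)
k(y, G) = -3 (k(y, G) = -5 + 2 = -3)
P(q) = (-9 + q)*(6 - q) (P(q) = (6 - q)*(q - 9) = (6 - q)*(-9 + q) = (-9 + q)*(6 - q))
-P(k((4*(-5))*(-5), -8)) = -(-54 - 1*(-3)**2 + 15*(-3)) = -(-54 - 1*9 - 45) = -(-54 - 9 - 45) = -1*(-108) = 108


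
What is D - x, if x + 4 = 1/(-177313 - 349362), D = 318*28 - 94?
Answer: 4642113451/526675 ≈ 8814.0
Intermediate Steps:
D = 8810 (D = 8904 - 94 = 8810)
x = -2106701/526675 (x = -4 + 1/(-177313 - 349362) = -4 + 1/(-526675) = -4 - 1/526675 = -2106701/526675 ≈ -4.0000)
D - x = 8810 - 1*(-2106701/526675) = 8810 + 2106701/526675 = 4642113451/526675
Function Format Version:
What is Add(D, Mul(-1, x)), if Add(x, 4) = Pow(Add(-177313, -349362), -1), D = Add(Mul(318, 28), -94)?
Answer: Rational(4642113451, 526675) ≈ 8814.0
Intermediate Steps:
D = 8810 (D = Add(8904, -94) = 8810)
x = Rational(-2106701, 526675) (x = Add(-4, Pow(Add(-177313, -349362), -1)) = Add(-4, Pow(-526675, -1)) = Add(-4, Rational(-1, 526675)) = Rational(-2106701, 526675) ≈ -4.0000)
Add(D, Mul(-1, x)) = Add(8810, Mul(-1, Rational(-2106701, 526675))) = Add(8810, Rational(2106701, 526675)) = Rational(4642113451, 526675)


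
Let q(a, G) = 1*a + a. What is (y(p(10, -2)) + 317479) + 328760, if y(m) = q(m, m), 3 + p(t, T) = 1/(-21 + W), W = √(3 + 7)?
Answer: 278526381/431 - 2*√10/431 ≈ 6.4623e+5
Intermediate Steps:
W = √10 ≈ 3.1623
p(t, T) = -3 + 1/(-21 + √10)
q(a, G) = 2*a (q(a, G) = a + a = 2*a)
y(m) = 2*m
(y(p(10, -2)) + 317479) + 328760 = (2*(-1314/431 - √10/431) + 317479) + 328760 = ((-2628/431 - 2*√10/431) + 317479) + 328760 = (136830821/431 - 2*√10/431) + 328760 = 278526381/431 - 2*√10/431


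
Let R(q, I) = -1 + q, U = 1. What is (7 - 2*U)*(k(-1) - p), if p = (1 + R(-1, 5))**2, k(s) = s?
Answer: -10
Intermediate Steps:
p = 1 (p = (1 + (-1 - 1))**2 = (1 - 2)**2 = (-1)**2 = 1)
(7 - 2*U)*(k(-1) - p) = (7 - 2*1)*(-1 - 1*1) = (7 - 2)*(-1 - 1) = 5*(-2) = -10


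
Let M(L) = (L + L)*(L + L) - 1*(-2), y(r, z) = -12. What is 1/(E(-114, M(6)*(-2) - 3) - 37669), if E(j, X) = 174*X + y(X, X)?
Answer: -1/89011 ≈ -1.1235e-5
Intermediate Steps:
M(L) = 2 + 4*L² (M(L) = (2*L)*(2*L) + 2 = 4*L² + 2 = 2 + 4*L²)
E(j, X) = -12 + 174*X (E(j, X) = 174*X - 12 = -12 + 174*X)
1/(E(-114, M(6)*(-2) - 3) - 37669) = 1/((-12 + 174*((2 + 4*6²)*(-2) - 3)) - 37669) = 1/((-12 + 174*((2 + 4*36)*(-2) - 3)) - 37669) = 1/((-12 + 174*((2 + 144)*(-2) - 3)) - 37669) = 1/((-12 + 174*(146*(-2) - 3)) - 37669) = 1/((-12 + 174*(-292 - 3)) - 37669) = 1/((-12 + 174*(-295)) - 37669) = 1/((-12 - 51330) - 37669) = 1/(-51342 - 37669) = 1/(-89011) = -1/89011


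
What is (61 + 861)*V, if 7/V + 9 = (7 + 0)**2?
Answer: 3227/20 ≈ 161.35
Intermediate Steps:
V = 7/40 (V = 7/(-9 + (7 + 0)**2) = 7/(-9 + 7**2) = 7/(-9 + 49) = 7/40 ≈ 0.17500)
(61 + 861)*V = (61 + 861)*(7/40) = 922*(7/40) = 3227/20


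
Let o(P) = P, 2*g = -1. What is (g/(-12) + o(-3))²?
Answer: 5041/576 ≈ 8.7517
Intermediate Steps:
g = -½ (g = (½)*(-1) = -½ ≈ -0.50000)
(g/(-12) + o(-3))² = (-½/(-12) - 3)² = (-½*(-1/12) - 3)² = (1/24 - 3)² = (-71/24)² = 5041/576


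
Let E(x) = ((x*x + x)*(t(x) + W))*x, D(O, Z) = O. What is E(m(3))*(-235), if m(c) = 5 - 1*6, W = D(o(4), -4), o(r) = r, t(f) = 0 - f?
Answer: 0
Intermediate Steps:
t(f) = -f
W = 4
m(c) = -1 (m(c) = 5 - 6 = -1)
E(x) = x*(4 - x)*(x + x**2) (E(x) = ((x*x + x)*(-x + 4))*x = ((x**2 + x)*(4 - x))*x = ((x + x**2)*(4 - x))*x = ((4 - x)*(x + x**2))*x = x*(4 - x)*(x + x**2))
E(m(3))*(-235) = ((-1)**2*(4 - 1*(-1)**2 + 3*(-1)))*(-235) = (1*(4 - 1*1 - 3))*(-235) = (1*(4 - 1 - 3))*(-235) = (1*0)*(-235) = 0*(-235) = 0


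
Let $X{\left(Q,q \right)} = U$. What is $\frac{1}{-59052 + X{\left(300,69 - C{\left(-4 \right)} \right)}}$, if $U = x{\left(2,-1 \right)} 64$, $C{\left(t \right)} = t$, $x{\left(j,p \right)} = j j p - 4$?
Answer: $- \frac{1}{59564} \approx -1.6789 \cdot 10^{-5}$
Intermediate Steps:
$x{\left(j,p \right)} = -4 + p j^{2}$ ($x{\left(j,p \right)} = j^{2} p - 4 = p j^{2} - 4 = -4 + p j^{2}$)
$U = -512$ ($U = \left(-4 - 2^{2}\right) 64 = \left(-4 - 4\right) 64 = \left(-8\right) 64 = -512$)
$X{\left(Q,q \right)} = -512$
$\frac{1}{-59052 + X{\left(300,69 - C{\left(-4 \right)} \right)}} = \frac{1}{-59052 - 512} = \frac{1}{-59564} = - \frac{1}{59564}$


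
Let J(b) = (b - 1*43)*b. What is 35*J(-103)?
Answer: 526330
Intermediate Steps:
J(b) = b*(-43 + b) (J(b) = (b - 43)*b = (-43 + b)*b = b*(-43 + b))
35*J(-103) = 35*(-103*(-43 - 103)) = 35*(-103*(-146)) = 35*15038 = 526330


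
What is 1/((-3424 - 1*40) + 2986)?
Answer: -1/478 ≈ -0.0020920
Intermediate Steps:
1/((-3424 - 1*40) + 2986) = 1/((-3424 - 40) + 2986) = 1/(-3464 + 2986) = 1/(-478) = -1/478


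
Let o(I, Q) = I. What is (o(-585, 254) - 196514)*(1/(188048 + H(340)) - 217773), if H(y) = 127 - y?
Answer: 8062411750191946/187835 ≈ 4.2923e+10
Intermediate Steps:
(o(-585, 254) - 196514)*(1/(188048 + H(340)) - 217773) = (-585 - 196514)*(1/(188048 + (127 - 1*340)) - 217773) = -197099*(1/(188048 + (127 - 340)) - 217773) = -197099*(1/(188048 - 213) - 217773) = -197099*(1/187835 - 217773) = -197099*(-40905391454/187835) = 8062411750191946/187835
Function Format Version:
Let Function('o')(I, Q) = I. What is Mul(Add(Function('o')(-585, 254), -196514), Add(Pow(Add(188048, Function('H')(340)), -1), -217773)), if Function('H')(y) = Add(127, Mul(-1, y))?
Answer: Rational(8062411750191946, 187835) ≈ 4.2923e+10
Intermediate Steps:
Mul(Add(Function('o')(-585, 254), -196514), Add(Pow(Add(188048, Function('H')(340)), -1), -217773)) = Mul(Add(-585, -196514), Add(Pow(Add(188048, Add(127, Mul(-1, 340))), -1), -217773)) = Mul(-197099, Add(Pow(Add(188048, Add(127, -340)), -1), -217773)) = Mul(-197099, Add(Pow(Add(188048, -213), -1), -217773)) = Mul(-197099, Add(Pow(187835, -1), -217773)) = Mul(-197099, Add(Rational(1, 187835), -217773)) = Mul(-197099, Rational(-40905391454, 187835)) = Rational(8062411750191946, 187835)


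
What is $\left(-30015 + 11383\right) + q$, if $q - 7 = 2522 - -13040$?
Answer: $-3063$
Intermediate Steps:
$q = 15569$ ($q = 7 + \left(2522 - -13040\right) = 7 + \left(2522 + 13040\right) = 7 + 15562 = 15569$)
$\left(-30015 + 11383\right) + q = \left(-30015 + 11383\right) + 15569 = -18632 + 15569 = -3063$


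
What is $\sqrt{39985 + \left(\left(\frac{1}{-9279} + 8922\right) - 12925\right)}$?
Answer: $\frac{\sqrt{344227163287}}{3093} \approx 189.69$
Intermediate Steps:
$\sqrt{39985 + \left(\left(\frac{1}{-9279} + 8922\right) - 12925\right)} = \sqrt{39985 + \left(\left(- \frac{1}{9279} + 8922\right) - 12925\right)} = \sqrt{39985 + \left(\frac{82787237}{9279} - 12925\right)} = \sqrt{39985 - \frac{37143838}{9279}} = \sqrt{\frac{333876977}{9279}} = \frac{\sqrt{344227163287}}{3093}$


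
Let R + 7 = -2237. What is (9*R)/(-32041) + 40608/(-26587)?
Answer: -764169876/851874067 ≈ -0.89705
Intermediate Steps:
R = -2244 (R = -7 - 2237 = -2244)
(9*R)/(-32041) + 40608/(-26587) = (9*(-2244))/(-32041) + 40608/(-26587) = -20196*(-1/32041) + 40608*(-1/26587) = 20196/32041 - 40608/26587 = -764169876/851874067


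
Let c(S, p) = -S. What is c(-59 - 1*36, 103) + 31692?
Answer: 31787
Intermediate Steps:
c(-59 - 1*36, 103) + 31692 = -(-59 - 1*36) + 31692 = -(-59 - 36) + 31692 = -1*(-95) + 31692 = 95 + 31692 = 31787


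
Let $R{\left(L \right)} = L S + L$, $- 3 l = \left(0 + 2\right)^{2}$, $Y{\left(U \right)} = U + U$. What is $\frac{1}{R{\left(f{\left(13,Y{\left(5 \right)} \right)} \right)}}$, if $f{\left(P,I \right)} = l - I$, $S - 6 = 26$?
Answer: $- \frac{1}{374} \approx -0.0026738$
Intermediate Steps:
$S = 32$ ($S = 6 + 26 = 32$)
$Y{\left(U \right)} = 2 U$
$l = - \frac{4}{3}$ ($l = - \frac{\left(0 + 2\right)^{2}}{3} = - \frac{2^{2}}{3} = \left(- \frac{1}{3}\right) 4 = - \frac{4}{3} \approx -1.3333$)
$f{\left(P,I \right)} = - \frac{4}{3} - I$
$R{\left(L \right)} = 33 L$ ($R{\left(L \right)} = L 32 + L = 32 L + L = 33 L$)
$\frac{1}{R{\left(f{\left(13,Y{\left(5 \right)} \right)} \right)}} = \frac{1}{33 \left(- \frac{4}{3} - 2 \cdot 5\right)} = \frac{1}{33 \left(- \frac{4}{3} - 10\right)} = \frac{1}{33 \left(- \frac{34}{3}\right)} = \frac{1}{-374} = - \frac{1}{374}$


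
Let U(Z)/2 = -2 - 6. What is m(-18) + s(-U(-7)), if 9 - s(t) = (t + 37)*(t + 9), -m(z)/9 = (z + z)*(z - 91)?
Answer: -36632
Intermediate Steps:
m(z) = -18*z*(-91 + z) (m(z) = -9*(z + z)*(z - 91) = -9*2*z*(-91 + z) = -18*z*(-91 + z))
U(Z) = -16 (U(Z) = 2*(-2 - 6) = 2*(-8) = -16)
s(t) = 9 - (9 + t)*(37 + t) (s(t) = 9 - (t + 37)*(t + 9) = 9 - (37 + t)*(9 + t) = 9 - (9 + t)*(37 + t))
m(-18) + s(-U(-7)) = 18*(-18)*(91 - 1*(-18)) + (-324 - (-1*(-16))**2 - (-46)*(-16)) = 18*(-18)*(91 + 18) + (-324 - 1*16**2 - 46*16) = 18*(-18)*109 + (-324 - 1*256 - 736) = -35316 + (-324 - 256 - 736) = -35316 - 1316 = -36632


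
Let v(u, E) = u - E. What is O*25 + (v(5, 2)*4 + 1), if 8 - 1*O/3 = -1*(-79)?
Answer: -5312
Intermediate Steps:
O = -213 (O = 24 - (-3)*(-79) = 24 - 3*79 = 24 - 237 = -213)
O*25 + (v(5, 2)*4 + 1) = -213*25 + ((5 - 1*2)*4 + 1) = -5325 + ((5 - 2)*4 + 1) = -5325 + (3*4 + 1) = -5325 + (12 + 1) = -5325 + 13 = -5312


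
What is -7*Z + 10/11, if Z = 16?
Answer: -1222/11 ≈ -111.09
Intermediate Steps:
-7*Z + 10/11 = -7*16 + 10/11 = -112 + 10*(1/11) = -112 + 10/11 = -1222/11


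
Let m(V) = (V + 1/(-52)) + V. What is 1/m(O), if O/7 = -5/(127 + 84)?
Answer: -10972/3851 ≈ -2.8491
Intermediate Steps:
O = -35/211 (O = 7*(-5/(127 + 84)) = 7*(-5/211) = -35/211 ≈ -0.16588)
m(V) = -1/52 + 2*V (m(V) = (V - 1/52) + V = (-1/52 + V) + V = -1/52 + 2*V)
1/m(O) = 1/(-1/52 + 2*(-35/211)) = 1/(-1/52 - 70/211) = 1/(-3851/10972) = -10972/3851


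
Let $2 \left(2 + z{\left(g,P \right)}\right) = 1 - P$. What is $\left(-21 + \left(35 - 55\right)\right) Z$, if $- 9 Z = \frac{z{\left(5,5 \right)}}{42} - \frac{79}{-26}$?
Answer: $\frac{65887}{4914} \approx 13.408$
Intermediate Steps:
$z{\left(g,P \right)} = - \frac{3}{2} - \frac{P}{2}$ ($z{\left(g,P \right)} = -2 + \frac{1 - P}{2} = -2 - \left(- \frac{1}{2} + \frac{P}{2}\right) = - \frac{3}{2} - \frac{P}{2}$)
$Z = - \frac{1607}{4914}$ ($Z = - \frac{\frac{- \frac{3}{2} - \frac{5}{2}}{42} - \frac{79}{-26}}{9} = - \frac{\left(- \frac{3}{2} - \frac{5}{2}\right) \frac{1}{42} - - \frac{79}{26}}{9} = - \frac{\left(-4\right) \frac{1}{42} + \frac{79}{26}}{9} = - \frac{- \frac{2}{21} + \frac{79}{26}}{9} = \left(- \frac{1}{9}\right) \frac{1607}{546} = - \frac{1607}{4914} \approx -0.32702$)
$\left(-21 + \left(35 - 55\right)\right) Z = \left(-21 + \left(35 - 55\right)\right) \left(- \frac{1607}{4914}\right) = \left(-21 - 20\right) \left(- \frac{1607}{4914}\right) = \left(-41\right) \left(- \frac{1607}{4914}\right) = \frac{65887}{4914}$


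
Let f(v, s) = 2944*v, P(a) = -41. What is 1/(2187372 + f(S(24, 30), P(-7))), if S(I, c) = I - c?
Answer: 1/2169708 ≈ 4.6089e-7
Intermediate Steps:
1/(2187372 + f(S(24, 30), P(-7))) = 1/(2187372 + 2944*(24 - 1*30)) = 1/(2187372 + 2944*(24 - 30)) = 1/(2187372 + 2944*(-6)) = 1/(2187372 - 17664) = 1/2169708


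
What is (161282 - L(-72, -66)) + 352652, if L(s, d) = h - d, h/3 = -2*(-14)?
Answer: 513784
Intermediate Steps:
h = 84 (h = 3*(-2*(-14)) = 3*28 = 84)
L(s, d) = 84 - d
(161282 - L(-72, -66)) + 352652 = (161282 - (84 - 1*(-66))) + 352652 = (161282 - (84 + 66)) + 352652 = (161282 - 1*150) + 352652 = (161282 - 150) + 352652 = 161132 + 352652 = 513784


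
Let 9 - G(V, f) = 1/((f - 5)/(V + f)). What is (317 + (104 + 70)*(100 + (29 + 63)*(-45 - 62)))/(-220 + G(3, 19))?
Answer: 11865973/1488 ≈ 7974.4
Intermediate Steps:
G(V, f) = 9 - (V + f)/(-5 + f) (G(V, f) = 9 - 1/((f - 5)/(V + f)) = 9 - 1/((-5 + f)/(V + f)) = 9 - (V + f)/(-5 + f))
(317 + (104 + 70)*(100 + (29 + 63)*(-45 - 62)))/(-220 + G(3, 19)) = (317 + (104 + 70)*(100 + (29 + 63)*(-45 - 62)))/(-220 + (-45 - 1*3 + 8*19)/(-5 + 19)) = (317 + 174*(100 + 92*(-107)))/(-220 + (-45 - 3 + 152)/14) = (317 + 174*(100 - 9844))/(-220 + (1/14)*104) = (317 + 174*(-9744))/(-220 + 52/7) = (317 - 1695456)/(-1488/7) = -1695139*(-7/1488) = 11865973/1488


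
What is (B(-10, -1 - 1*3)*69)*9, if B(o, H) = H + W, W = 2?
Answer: -1242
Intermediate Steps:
B(o, H) = 2 + H (B(o, H) = H + 2 = 2 + H)
(B(-10, -1 - 1*3)*69)*9 = ((2 + (-1 - 1*3))*69)*9 = ((2 + (-1 - 3))*69)*9 = ((2 - 4)*69)*9 = -2*69*9 = -138*9 = -1242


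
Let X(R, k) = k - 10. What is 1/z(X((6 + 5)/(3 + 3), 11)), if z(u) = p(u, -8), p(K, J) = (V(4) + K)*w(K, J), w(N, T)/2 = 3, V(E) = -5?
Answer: -1/24 ≈ -0.041667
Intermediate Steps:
w(N, T) = 6 (w(N, T) = 2*3 = 6)
p(K, J) = -30 + 6*K (p(K, J) = (-5 + K)*6 = -30 + 6*K)
X(R, k) = -10 + k
z(u) = -30 + 6*u
1/z(X((6 + 5)/(3 + 3), 11)) = 1/(-30 + 6*(-10 + 11)) = 1/(-30 + 6*1) = 1/(-30 + 6) = 1/(-24) = -1/24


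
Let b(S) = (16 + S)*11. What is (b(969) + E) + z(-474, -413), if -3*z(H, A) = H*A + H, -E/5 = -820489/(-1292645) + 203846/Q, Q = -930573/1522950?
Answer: 129414408351196922/80193369039 ≈ 1.6138e+6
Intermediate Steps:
Q = -310191/507650 (Q = -930573*1/1522950 = -310191/507650 ≈ -0.61103)
b(S) = 176 + 11*S
E = 133765780748622101/80193369039 (E = -5*(-820489/(-1292645) + 203846/(-310191/507650)) = -5*(-820489*(-1/1292645) + 203846*(-507650/310191)) = -5*(820489/1292645 - 103482421900/310191) = -5*(-133765780748622101/400966845195) = 133765780748622101/80193369039 ≈ 1.6680e+6)
z(H, A) = -H/3 - A*H/3 (z(H, A) = -(H*A + H)/3 = -(A*H + H)/3 = -(H + A*H)/3 = -H/3 - A*H/3)
(b(969) + E) + z(-474, -413) = ((176 + 11*969) + 133765780748622101/80193369039) - ⅓*(-474)*(1 - 413) = ((176 + 10659) + 133765780748622101/80193369039) - ⅓*(-474)*(-412) = (10835 + 133765780748622101/80193369039) - 65096 = 134634675902159666/80193369039 - 65096 = 129414408351196922/80193369039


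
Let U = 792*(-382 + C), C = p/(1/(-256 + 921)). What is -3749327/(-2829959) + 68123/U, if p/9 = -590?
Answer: 953324990149321/719574535237536 ≈ 1.3248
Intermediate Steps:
p = -5310 (p = 9*(-590) = -5310)
C = -3531150 (C = -5310/(1/(-256 + 921)) = -5310/(1/665) = -5310/1/665 = -5310*665 = -3531150)
U = -2796973344 (U = 792*(-382 - 3531150) = 792*(-3531532) = -2796973344)
-3749327/(-2829959) + 68123/U = -3749327/(-2829959) + 68123/(-2796973344) = -3749327*(-1/2829959) + 68123*(-1/2796973344) = 3749327/2829959 - 6193/254270304 = 953324990149321/719574535237536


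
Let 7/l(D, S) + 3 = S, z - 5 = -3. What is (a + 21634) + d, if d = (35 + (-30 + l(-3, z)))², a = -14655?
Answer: 6983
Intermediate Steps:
z = 2 (z = 5 - 3 = 2)
l(D, S) = 7/(-3 + S)
d = 4 (d = (35 + (-30 + 7/(-3 + 2)))² = (35 + (-30 + 7/(-1)))² = (35 + (-30 + 7*(-1)))² = (35 + (-30 - 7))² = (35 - 37)² = (-2)² = 4)
(a + 21634) + d = (-14655 + 21634) + 4 = 6979 + 4 = 6983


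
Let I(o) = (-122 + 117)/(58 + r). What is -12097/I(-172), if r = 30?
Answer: 1064536/5 ≈ 2.1291e+5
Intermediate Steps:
I(o) = -5/88 (I(o) = (-122 + 117)/(58 + 30) = -5/88)
-12097/I(-172) = -12097/(-5/88) = -12097*(-88/5) = 1064536/5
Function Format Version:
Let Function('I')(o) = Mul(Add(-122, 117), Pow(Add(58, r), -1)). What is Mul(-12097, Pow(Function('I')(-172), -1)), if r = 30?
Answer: Rational(1064536, 5) ≈ 2.1291e+5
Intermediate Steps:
Function('I')(o) = Rational(-5, 88) (Function('I')(o) = Mul(Add(-122, 117), Pow(Add(58, 30), -1)) = Mul(-5, Pow(88, -1)) = Mul(-5, Rational(1, 88)) = Rational(-5, 88))
Mul(-12097, Pow(Function('I')(-172), -1)) = Mul(-12097, Pow(Rational(-5, 88), -1)) = Mul(-12097, Rational(-88, 5)) = Rational(1064536, 5)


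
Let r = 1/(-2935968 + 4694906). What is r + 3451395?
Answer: 6070789818511/1758938 ≈ 3.4514e+6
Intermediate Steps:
r = 1/1758938 ≈ 5.6853e-7
r + 3451395 = 1/1758938 + 3451395 = 6070789818511/1758938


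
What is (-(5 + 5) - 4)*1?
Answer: -14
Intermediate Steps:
(-(5 + 5) - 4)*1 = (-1*10 - 4)*1 = (-10 - 4)*1 = -14*1 = -14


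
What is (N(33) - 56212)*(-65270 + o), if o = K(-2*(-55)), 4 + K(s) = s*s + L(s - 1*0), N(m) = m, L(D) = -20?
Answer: 2988385726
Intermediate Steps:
K(s) = -24 + s**2 (K(s) = -4 + (s*s - 20) = -4 + (s**2 - 20) = -4 + (-20 + s**2) = -24 + s**2)
o = 12076 (o = -24 + (-2*(-55))**2 = -24 + 110**2 = -24 + 12100 = 12076)
(N(33) - 56212)*(-65270 + o) = (33 - 56212)*(-65270 + 12076) = -56179*(-53194) = 2988385726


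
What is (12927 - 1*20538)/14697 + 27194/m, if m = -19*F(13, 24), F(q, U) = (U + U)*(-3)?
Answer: 21047029/2233944 ≈ 9.4215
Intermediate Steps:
F(q, U) = -6*U (F(q, U) = (2*U)*(-3) = -6*U)
m = 2736 (m = -(-114)*24 = -19*(-144) = 2736)
(12927 - 1*20538)/14697 + 27194/m = (12927 - 1*20538)/14697 + 27194/2736 = (12927 - 20538)*(1/14697) + 27194*(1/2736) = -7611*1/14697 + 13597/1368 = -2537/4899 + 13597/1368 = 21047029/2233944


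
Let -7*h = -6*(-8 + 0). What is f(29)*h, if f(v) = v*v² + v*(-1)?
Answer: -167040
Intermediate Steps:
f(v) = v³ - v
h = -48/7 (h = -(-6)*(-8 + 0)/7 = -(-6)*(-8)/7 = -⅐*48 = -48/7 ≈ -6.8571)
f(29)*h = (29³ - 1*29)*(-48/7) = (24389 - 29)*(-48/7) = 24360*(-48/7) = -167040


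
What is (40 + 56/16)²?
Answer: 7569/4 ≈ 1892.3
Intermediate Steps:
(40 + 56/16)² = (40 + 56*(1/16))² = (40 + 7/2)² = (87/2)² = 7569/4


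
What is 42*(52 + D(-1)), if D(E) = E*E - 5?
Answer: 2016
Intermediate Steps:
D(E) = -5 + E² (D(E) = E² - 5 = -5 + E²)
42*(52 + D(-1)) = 42*(52 + (-5 + (-1)²)) = 42*(52 + (-5 + 1)) = 42*(52 - 4) = 42*48 = 2016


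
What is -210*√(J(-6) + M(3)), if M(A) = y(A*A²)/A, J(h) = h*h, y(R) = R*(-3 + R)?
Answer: -1260*√7 ≈ -3333.6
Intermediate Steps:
J(h) = h²
M(A) = A²*(-3 + A³) (M(A) = ((A*A²)*(-3 + A*A²))/A = (A³*(-3 + A³))/A = A²*(-3 + A³))
-210*√(J(-6) + M(3)) = -210*√((-6)² + 3²*(-3 + 3³)) = -210*√(36 + 9*(-3 + 27)) = -210*√(36 + 9*24) = -210*√(36 + 216) = -1260*√7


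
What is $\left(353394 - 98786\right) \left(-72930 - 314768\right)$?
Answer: $-98711012384$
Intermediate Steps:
$\left(353394 - 98786\right) \left(-72930 - 314768\right) = 254608 \left(-387698\right) = -98711012384$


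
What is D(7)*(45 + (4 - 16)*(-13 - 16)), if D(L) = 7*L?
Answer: 19257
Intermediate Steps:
D(7)*(45 + (4 - 16)*(-13 - 16)) = (7*7)*(45 + (4 - 16)*(-13 - 16)) = 49*(45 - 12*(-29)) = 49*(45 + 348) = 49*393 = 19257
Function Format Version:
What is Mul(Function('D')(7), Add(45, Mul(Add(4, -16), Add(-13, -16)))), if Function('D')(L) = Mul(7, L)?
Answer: 19257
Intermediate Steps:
Mul(Function('D')(7), Add(45, Mul(Add(4, -16), Add(-13, -16)))) = Mul(Mul(7, 7), Add(45, Mul(Add(4, -16), Add(-13, -16)))) = Mul(49, Add(45, Mul(-12, -29))) = Mul(49, Add(45, 348)) = Mul(49, 393) = 19257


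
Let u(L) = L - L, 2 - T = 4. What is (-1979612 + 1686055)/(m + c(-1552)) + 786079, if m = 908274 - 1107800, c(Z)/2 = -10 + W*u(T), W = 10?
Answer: 156859213691/199546 ≈ 7.8608e+5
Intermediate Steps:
T = -2 (T = 2 - 1*4 = 2 - 4 = -2)
u(L) = 0
c(Z) = -20 (c(Z) = 2*(-10 + 10*0) = 2*(-10 + 0) = 2*(-10) = -20)
m = -199526
(-1979612 + 1686055)/(m + c(-1552)) + 786079 = (-1979612 + 1686055)/(-199526 - 20) + 786079 = -293557/(-199546) + 786079 = -293557*(-1/199546) + 786079 = 293557/199546 + 786079 = 156859213691/199546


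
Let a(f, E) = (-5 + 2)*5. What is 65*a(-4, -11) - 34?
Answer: -1009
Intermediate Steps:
a(f, E) = -15 (a(f, E) = -3*5 = -15)
65*a(-4, -11) - 34 = 65*(-15) - 34 = -975 - 34 = -1009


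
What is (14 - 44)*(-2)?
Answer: 60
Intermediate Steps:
(14 - 44)*(-2) = -30*(-2) = 60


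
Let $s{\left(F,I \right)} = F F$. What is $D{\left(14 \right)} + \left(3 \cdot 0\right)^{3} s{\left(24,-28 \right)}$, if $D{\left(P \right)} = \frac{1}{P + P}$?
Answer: $\frac{1}{28} \approx 0.035714$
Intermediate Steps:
$s{\left(F,I \right)} = F^{2}$
$D{\left(P \right)} = \frac{1}{2 P}$
$D{\left(14 \right)} + \left(3 \cdot 0\right)^{3} s{\left(24,-28 \right)} = \frac{1}{2 \cdot 14} + \left(3 \cdot 0\right)^{3} \cdot 24^{2} = \frac{1}{2} \cdot \frac{1}{14} + 0^{3} \cdot 576 = \frac{1}{28} + 0 \cdot 576 = \frac{1}{28} + 0 = \frac{1}{28}$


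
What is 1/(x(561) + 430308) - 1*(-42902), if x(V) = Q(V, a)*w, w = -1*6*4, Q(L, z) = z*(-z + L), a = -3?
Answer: 20203238233/470916 ≈ 42902.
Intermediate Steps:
Q(L, z) = z*(L - z)
w = -24 (w = -6*4 = -24)
x(V) = 216 + 72*V (x(V) = -3*(V - 1*(-3))*(-24) = -3*(V + 3)*(-24) = -3*(3 + V)*(-24) = (-9 - 3*V)*(-24) = 216 + 72*V)
1/(x(561) + 430308) - 1*(-42902) = 1/((216 + 72*561) + 430308) - 1*(-42902) = 1/((216 + 40392) + 430308) + 42902 = 1/(40608 + 430308) + 42902 = 1/470916 + 42902 = 20203238233/470916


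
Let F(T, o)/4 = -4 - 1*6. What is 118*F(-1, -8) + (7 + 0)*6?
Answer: -4678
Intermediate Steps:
F(T, o) = -40 (F(T, o) = 4*(-4 - 1*6) = 4*(-4 - 6) = 4*(-10) = -40)
118*F(-1, -8) + (7 + 0)*6 = 118*(-40) + (7 + 0)*6 = -4720 + 7*6 = -4720 + 42 = -4678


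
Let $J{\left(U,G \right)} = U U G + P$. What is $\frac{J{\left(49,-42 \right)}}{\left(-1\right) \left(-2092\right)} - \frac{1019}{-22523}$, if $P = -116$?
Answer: $- \frac{1135872643}{23559058} \approx -48.214$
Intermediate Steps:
$J{\left(U,G \right)} = -116 + G U^{2}$ ($J{\left(U,G \right)} = U U G - 116 = U^{2} G - 116 = G U^{2} - 116 = -116 + G U^{2}$)
$\frac{J{\left(49,-42 \right)}}{\left(-1\right) \left(-2092\right)} - \frac{1019}{-22523} = \frac{-116 - 42 \cdot 49^{2}}{\left(-1\right) \left(-2092\right)} - \frac{1019}{-22523} = \frac{-116 - 100842}{2092} - - \frac{1019}{22523} = \left(-116 - 100842\right) \frac{1}{2092} + \frac{1019}{22523} = \left(-100958\right) \frac{1}{2092} + \frac{1019}{22523} = - \frac{50479}{1046} + \frac{1019}{22523} = - \frac{1135872643}{23559058}$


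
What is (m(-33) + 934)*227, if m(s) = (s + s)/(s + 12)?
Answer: 1489120/7 ≈ 2.1273e+5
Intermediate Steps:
m(s) = 2*s/(12 + s) (m(s) = (2*s)/(12 + s) = 2*s/(12 + s))
(m(-33) + 934)*227 = (2*(-33)/(12 - 33) + 934)*227 = (2*(-33)/(-21) + 934)*227 = (2*(-33)*(-1/21) + 934)*227 = (22/7 + 934)*227 = (6560/7)*227 = 1489120/7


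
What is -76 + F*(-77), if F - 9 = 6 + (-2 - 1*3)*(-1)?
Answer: -1616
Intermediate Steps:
F = 20 (F = 9 + (6 + (-2 - 1*3)*(-1)) = 9 + (6 + (-2 - 3)*(-1)) = 9 + (6 - 5*(-1)) = 9 + (6 + 5) = 9 + 11 = 20)
-76 + F*(-77) = -76 + 20*(-77) = -76 - 1540 = -1616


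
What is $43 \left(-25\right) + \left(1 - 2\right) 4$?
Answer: $-1079$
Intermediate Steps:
$43 \left(-25\right) + \left(1 - 2\right) 4 = -1075 - 4 = -1079$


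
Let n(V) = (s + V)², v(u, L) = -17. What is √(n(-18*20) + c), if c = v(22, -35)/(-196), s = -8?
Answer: √26543121/14 ≈ 368.00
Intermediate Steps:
n(V) = (-8 + V)²
c = 17/196 (c = -17/(-196) = -17*(-1/196) = 17/196 ≈ 0.086735)
√(n(-18*20) + c) = √((-8 - 18*20)² + 17/196) = √((-8 - 360)² + 17/196) = √((-368)² + 17/196) = √(135424 + 17/196) = √(26543121/196) = √26543121/14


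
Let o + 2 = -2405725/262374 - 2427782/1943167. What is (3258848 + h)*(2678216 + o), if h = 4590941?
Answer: 1531208927119034692311863/72833785494 ≈ 2.1023e+13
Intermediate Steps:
o = -904483614637/72833785494 (o = -2 + (-2405725/262374 - 2427782/1943167) = -2 + (-2405725*1/262374 - 2427782*1/1943167) = -2 + (-343675/37482 - 2427782/1943167) = -2 - 758816043649/72833785494 = -904483614637/72833785494 ≈ -12.418)
(3258848 + h)*(2678216 + o) = (3258848 + 4590941)*(2678216 - 904483614637/72833785494) = 7849789*(195063705166984067/72833785494) = 1531208927119034692311863/72833785494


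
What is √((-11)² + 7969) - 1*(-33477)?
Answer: 33477 + √8090 ≈ 33567.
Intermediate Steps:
√((-11)² + 7969) - 1*(-33477) = √(121 + 7969) + 33477 = √8090 + 33477 = 33477 + √8090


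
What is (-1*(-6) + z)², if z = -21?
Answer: 225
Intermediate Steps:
(-1*(-6) + z)² = (-1*(-6) - 21)² = (6 - 21)² = (-15)² = 225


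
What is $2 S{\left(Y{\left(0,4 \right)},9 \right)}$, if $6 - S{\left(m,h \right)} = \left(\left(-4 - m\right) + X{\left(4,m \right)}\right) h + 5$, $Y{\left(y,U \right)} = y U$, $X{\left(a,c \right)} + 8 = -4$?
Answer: $290$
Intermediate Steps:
$X{\left(a,c \right)} = -12$ ($X{\left(a,c \right)} = -8 - 4 = -12$)
$Y{\left(y,U \right)} = U y$
$S{\left(m,h \right)} = 1 - h \left(-16 - m\right)$ ($S{\left(m,h \right)} = 6 - \left(\left(\left(-4 - m\right) - 12\right) h + 5\right) = 6 - \left(\left(-16 - m\right) h + 5\right) = 6 - \left(h \left(-16 - m\right) + 5\right) = 6 - \left(5 + h \left(-16 - m\right)\right) = 1 - h \left(-16 - m\right)$)
$2 S{\left(Y{\left(0,4 \right)},9 \right)} = 2 \left(1 + 16 \cdot 9 + 9 \cdot 4 \cdot 0\right) = 2 \left(1 + 144 + 9 \cdot 0\right) = 2 \left(1 + 144 + 0\right) = 2 \cdot 145 = 290$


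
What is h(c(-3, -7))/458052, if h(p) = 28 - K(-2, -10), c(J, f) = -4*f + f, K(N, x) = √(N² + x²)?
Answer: 1/16359 - √26/229026 ≈ 3.8864e-5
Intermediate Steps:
c(J, f) = -3*f
h(p) = 28 - 2*√26 (h(p) = 28 - √((-2)² + (-10)²) = 28 - √(4 + 100) = 28 - √104 = 28 - 2*√26)
h(c(-3, -7))/458052 = (28 - 2*√26)/458052 = (28 - 2*√26)*(1/458052) = 1/16359 - √26/229026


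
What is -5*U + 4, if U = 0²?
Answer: 4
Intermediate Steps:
U = 0
-5*U + 4 = -5*0 + 4 = 0 + 4 = 4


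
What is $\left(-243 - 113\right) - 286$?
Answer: $-642$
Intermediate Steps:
$\left(-243 - 113\right) - 286 = -356 - 286 = -642$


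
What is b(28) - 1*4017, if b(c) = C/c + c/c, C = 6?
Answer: -56221/14 ≈ -4015.8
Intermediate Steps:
b(c) = 1 + 6/c (b(c) = 6/c + c/c = 6/c + 1 = 1 + 6/c)
b(28) - 1*4017 = (6 + 28)/28 - 1*4017 = (1/28)*34 - 4017 = 17/14 - 4017 = -56221/14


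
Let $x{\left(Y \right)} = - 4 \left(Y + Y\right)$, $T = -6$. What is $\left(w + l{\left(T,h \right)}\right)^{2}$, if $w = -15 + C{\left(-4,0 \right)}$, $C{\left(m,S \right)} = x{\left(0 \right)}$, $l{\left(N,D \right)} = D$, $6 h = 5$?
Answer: $\frac{7225}{36} \approx 200.69$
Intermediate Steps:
$h = \frac{5}{6}$ ($h = \frac{1}{6} \cdot 5 = \frac{5}{6} \approx 0.83333$)
$x{\left(Y \right)} = - 8 Y$ ($x{\left(Y \right)} = - 4 \cdot 2 Y = - 8 Y$)
$C{\left(m,S \right)} = 0$ ($C{\left(m,S \right)} = \left(-8\right) 0 = 0$)
$w = -15$ ($w = -15 + 0 = -15$)
$\left(w + l{\left(T,h \right)}\right)^{2} = \left(-15 + \frac{5}{6}\right)^{2} = \left(- \frac{85}{6}\right)^{2} = \frac{7225}{36}$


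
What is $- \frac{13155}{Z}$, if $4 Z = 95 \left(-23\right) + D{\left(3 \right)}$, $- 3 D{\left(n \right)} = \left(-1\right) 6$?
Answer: $\frac{52620}{2183} \approx 24.104$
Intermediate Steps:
$D{\left(n \right)} = 2$ ($D{\left(n \right)} = - \frac{\left(-1\right) 6}{3} = \left(- \frac{1}{3}\right) \left(-6\right) = 2$)
$Z = - \frac{2183}{4}$ ($Z = \frac{95 \left(-23\right) + 2}{4} = \frac{-2185 + 2}{4} = \frac{1}{4} \left(-2183\right) = - \frac{2183}{4} \approx -545.75$)
$- \frac{13155}{Z} = - \frac{13155}{- \frac{2183}{4}} = \left(-13155\right) \left(- \frac{4}{2183}\right) = \frac{52620}{2183}$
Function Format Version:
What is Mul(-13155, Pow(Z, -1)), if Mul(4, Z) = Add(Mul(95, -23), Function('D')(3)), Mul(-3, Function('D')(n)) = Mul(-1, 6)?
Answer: Rational(52620, 2183) ≈ 24.104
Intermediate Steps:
Function('D')(n) = 2 (Function('D')(n) = Mul(Rational(-1, 3), Mul(-1, 6)) = Mul(Rational(-1, 3), -6) = 2)
Z = Rational(-2183, 4) (Z = Mul(Rational(1, 4), Add(Mul(95, -23), 2)) = Mul(Rational(1, 4), Add(-2185, 2)) = Mul(Rational(1, 4), -2183) = Rational(-2183, 4) ≈ -545.75)
Mul(-13155, Pow(Z, -1)) = Mul(-13155, Pow(Rational(-2183, 4), -1)) = Mul(-13155, Rational(-4, 2183)) = Rational(52620, 2183)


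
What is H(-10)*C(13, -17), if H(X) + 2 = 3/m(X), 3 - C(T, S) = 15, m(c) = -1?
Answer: 60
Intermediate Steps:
C(T, S) = -12 (C(T, S) = 3 - 1*15 = 3 - 15 = -12)
H(X) = -5 (H(X) = -2 + 3/(-1) = -2 + 3*(-1) = -2 - 3 = -5)
H(-10)*C(13, -17) = -5*(-12) = 60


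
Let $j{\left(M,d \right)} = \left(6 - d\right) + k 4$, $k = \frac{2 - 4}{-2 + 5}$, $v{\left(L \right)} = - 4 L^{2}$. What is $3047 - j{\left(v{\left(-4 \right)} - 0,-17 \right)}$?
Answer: $\frac{9080}{3} \approx 3026.7$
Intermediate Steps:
$k = - \frac{2}{3} \approx -0.66667$
$j{\left(M,d \right)} = \frac{10}{3} - d$ ($j{\left(M,d \right)} = \left(6 - d\right) - \frac{8}{3} = \frac{10}{3} - d$)
$3047 - j{\left(v{\left(-4 \right)} - 0,-17 \right)} = 3047 - \left(\frac{10}{3} - -17\right) = 3047 - \left(\frac{10}{3} + 17\right) = 3047 - \frac{61}{3} = \frac{9080}{3}$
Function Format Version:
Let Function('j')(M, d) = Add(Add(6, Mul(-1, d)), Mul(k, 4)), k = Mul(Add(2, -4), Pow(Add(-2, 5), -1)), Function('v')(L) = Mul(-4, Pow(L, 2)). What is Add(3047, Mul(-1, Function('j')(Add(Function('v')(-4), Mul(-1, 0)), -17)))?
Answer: Rational(9080, 3) ≈ 3026.7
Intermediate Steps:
k = Rational(-2, 3) (k = Mul(-2, Pow(3, -1)) = Mul(-2, Rational(1, 3)) = Rational(-2, 3) ≈ -0.66667)
Function('j')(M, d) = Add(Rational(10, 3), Mul(-1, d)) (Function('j')(M, d) = Add(Add(6, Mul(-1, d)), Mul(Rational(-2, 3), 4)) = Add(Add(6, Mul(-1, d)), Rational(-8, 3)) = Add(Rational(10, 3), Mul(-1, d)))
Add(3047, Mul(-1, Function('j')(Add(Function('v')(-4), Mul(-1, 0)), -17))) = Add(3047, Mul(-1, Add(Rational(10, 3), Mul(-1, -17)))) = Add(3047, Mul(-1, Add(Rational(10, 3), 17))) = Add(3047, Mul(-1, Rational(61, 3))) = Add(3047, Rational(-61, 3)) = Rational(9080, 3)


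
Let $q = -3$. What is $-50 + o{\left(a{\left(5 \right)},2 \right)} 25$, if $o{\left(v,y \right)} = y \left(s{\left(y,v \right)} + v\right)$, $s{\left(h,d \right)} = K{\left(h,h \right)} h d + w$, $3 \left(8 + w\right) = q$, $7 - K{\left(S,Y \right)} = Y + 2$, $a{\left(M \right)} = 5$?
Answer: $1250$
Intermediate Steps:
$K{\left(S,Y \right)} = 5 - Y$ ($K{\left(S,Y \right)} = 7 - \left(Y + 2\right) = 7 - \left(2 + Y\right) = 5 - Y$)
$w = -9$ ($w = -8 + \frac{1}{3} \left(-3\right) = -8 - 1 = -9$)
$s{\left(h,d \right)} = -9 + d h \left(5 - h\right)$ ($s{\left(h,d \right)} = \left(5 - h\right) h d - 9 = h \left(5 - h\right) d - 9 = d h \left(5 - h\right) - 9 = -9 + d h \left(5 - h\right)$)
$o{\left(v,y \right)} = y \left(-9 + v - v y \left(-5 + y\right)\right)$ ($o{\left(v,y \right)} = y \left(\left(-9 - v y \left(-5 + y\right)\right) + v\right) = y \left(-9 + v - v y \left(-5 + y\right)\right)$)
$-50 + o{\left(a{\left(5 \right)},2 \right)} 25 = -50 + \left(-1\right) 2 \left(9 - 5 + 5 \cdot 2 \left(-5 + 2\right)\right) 25 = -50 + \left(-1\right) 2 \left(9 - 5 + 5 \cdot 2 \left(-3\right)\right) 25 = -50 + \left(-1\right) 2 \left(9 - 5 - 30\right) 25 = -50 + \left(-1\right) 2 \left(-26\right) 25 = -50 + 52 \cdot 25 = -50 + 1300 = 1250$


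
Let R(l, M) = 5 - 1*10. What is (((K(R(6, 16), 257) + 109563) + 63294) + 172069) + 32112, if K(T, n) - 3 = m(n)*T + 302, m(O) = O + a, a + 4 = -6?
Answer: 376108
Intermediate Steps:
a = -10 (a = -4 - 6 = -10)
R(l, M) = -5 (R(l, M) = 5 - 10 = -5)
m(O) = -10 + O (m(O) = O - 10 = -10 + O)
K(T, n) = 305 + T*(-10 + n) (K(T, n) = 3 + ((-10 + n)*T + 302) = 3 + (T*(-10 + n) + 302) = 3 + (302 + T*(-10 + n)) = 305 + T*(-10 + n))
(((K(R(6, 16), 257) + 109563) + 63294) + 172069) + 32112 = ((((305 - 5*(-10 + 257)) + 109563) + 63294) + 172069) + 32112 = ((((305 - 5*247) + 109563) + 63294) + 172069) + 32112 = ((((305 - 1235) + 109563) + 63294) + 172069) + 32112 = (((-930 + 109563) + 63294) + 172069) + 32112 = ((108633 + 63294) + 172069) + 32112 = (171927 + 172069) + 32112 = 343996 + 32112 = 376108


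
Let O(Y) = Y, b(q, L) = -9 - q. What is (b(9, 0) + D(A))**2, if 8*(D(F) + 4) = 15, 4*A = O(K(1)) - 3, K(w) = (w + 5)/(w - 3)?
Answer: 25921/64 ≈ 405.02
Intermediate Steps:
K(w) = (5 + w)/(-3 + w)
A = -3/2 (A = ((5 + 1)/(-3 + 1) - 3)/4 = (6/(-2) - 3)/4 = (-1/2*6 - 3)/4 = (-3 - 3)/4 = (1/4)*(-6) = -3/2 ≈ -1.5000)
D(F) = -17/8 (D(F) = -4 + (1/8)*15 = -4 + 15/8 = -17/8)
(b(9, 0) + D(A))**2 = ((-9 - 1*9) - 17/8)**2 = ((-9 - 9) - 17/8)**2 = (-18 - 17/8)**2 = (-161/8)**2 = 25921/64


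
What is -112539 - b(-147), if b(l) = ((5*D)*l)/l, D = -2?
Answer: -112529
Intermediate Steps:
b(l) = -10 (b(l) = ((5*(-2))*l)/l = (-10*l)/l = -10)
-112539 - b(-147) = -112539 - 1*(-10) = -112539 + 10 = -112529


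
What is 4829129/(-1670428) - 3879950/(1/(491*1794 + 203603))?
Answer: -7028557894510429329/1670428 ≈ -4.2076e+12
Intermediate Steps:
4829129/(-1670428) - 3879950/(1/(491*1794 + 203603)) = 4829129*(-1/1670428) - 3879950/(1/(880854 + 203603)) = -4829129/1670428 - 3879950/(1/1084457) = -4829129/1670428 - 3879950/1/1084457 = -4829129/1670428 - 3879950*1084457 = -4829129/1670428 - 4207638937150 = -7028557894510429329/1670428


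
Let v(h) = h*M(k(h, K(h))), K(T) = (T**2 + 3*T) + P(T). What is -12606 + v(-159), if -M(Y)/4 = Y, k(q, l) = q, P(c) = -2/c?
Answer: -113730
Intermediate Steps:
K(T) = T**2 - 2/T + 3*T (K(T) = (T**2 + 3*T) - 2/T = T**2 - 2/T + 3*T)
M(Y) = -4*Y
v(h) = -4*h**2 (v(h) = h*(-4*h) = -4*h**2)
-12606 + v(-159) = -12606 - 4*(-159)**2 = -12606 - 4*25281 = -12606 - 101124 = -113730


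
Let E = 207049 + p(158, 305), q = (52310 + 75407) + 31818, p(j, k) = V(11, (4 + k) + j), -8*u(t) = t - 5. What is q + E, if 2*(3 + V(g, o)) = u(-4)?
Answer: 5865305/16 ≈ 3.6658e+5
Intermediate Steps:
u(t) = 5/8 - t/8 (u(t) = -(t - 5)/8 = -(-5 + t)/8 = 5/8 - t/8)
V(g, o) = -39/16 (V(g, o) = -3 + (5/8 - ⅛*(-4))/2 = -3 + (5/8 + ½)/2 = -3 + (½)*(9/8) = -3 + 9/16 = -39/16)
p(j, k) = -39/16
q = 159535 (q = 127717 + 31818 = 159535)
E = 3312745/16 (E = 207049 - 39/16 = 3312745/16 ≈ 2.0705e+5)
q + E = 159535 + 3312745/16 = 5865305/16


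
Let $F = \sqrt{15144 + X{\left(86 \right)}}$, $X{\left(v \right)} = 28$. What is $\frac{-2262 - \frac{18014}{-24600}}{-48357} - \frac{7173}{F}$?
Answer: $\frac{27813593}{594791100} - \frac{7173 \sqrt{3793}}{7586} \approx -58.188$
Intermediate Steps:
$F = 2 \sqrt{3793}$ ($F = \sqrt{15144 + 28} = \sqrt{15172} = 2 \sqrt{3793} \approx 123.17$)
$\frac{-2262 - \frac{18014}{-24600}}{-48357} - \frac{7173}{F} = \frac{-2262 - \frac{18014}{-24600}}{-48357} - \frac{7173}{2 \sqrt{3793}} = \left(-2262 - - \frac{9007}{12300}\right) \left(- \frac{1}{48357}\right) - 7173 \frac{\sqrt{3793}}{7586} = \left(-2262 + \frac{9007}{12300}\right) \left(- \frac{1}{48357}\right) - \frac{7173 \sqrt{3793}}{7586} = \left(- \frac{27813593}{12300}\right) \left(- \frac{1}{48357}\right) - \frac{7173 \sqrt{3793}}{7586} = \frac{27813593}{594791100} - \frac{7173 \sqrt{3793}}{7586}$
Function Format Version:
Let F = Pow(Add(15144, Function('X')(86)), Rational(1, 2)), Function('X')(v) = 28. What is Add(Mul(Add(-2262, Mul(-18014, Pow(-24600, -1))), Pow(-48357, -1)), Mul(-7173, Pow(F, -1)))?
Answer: Add(Rational(27813593, 594791100), Mul(Rational(-7173, 7586), Pow(3793, Rational(1, 2)))) ≈ -58.188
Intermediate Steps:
F = Mul(2, Pow(3793, Rational(1, 2))) (F = Pow(Add(15144, 28), Rational(1, 2)) = Pow(15172, Rational(1, 2)) = Mul(2, Pow(3793, Rational(1, 2))) ≈ 123.17)
Add(Mul(Add(-2262, Mul(-18014, Pow(-24600, -1))), Pow(-48357, -1)), Mul(-7173, Pow(F, -1))) = Add(Mul(Add(-2262, Mul(-18014, Pow(-24600, -1))), Pow(-48357, -1)), Mul(-7173, Pow(Mul(2, Pow(3793, Rational(1, 2))), -1))) = Add(Mul(Add(-2262, Mul(-18014, Rational(-1, 24600))), Rational(-1, 48357)), Mul(-7173, Mul(Rational(1, 7586), Pow(3793, Rational(1, 2))))) = Add(Mul(Add(-2262, Rational(9007, 12300)), Rational(-1, 48357)), Mul(Rational(-7173, 7586), Pow(3793, Rational(1, 2)))) = Add(Mul(Rational(-27813593, 12300), Rational(-1, 48357)), Mul(Rational(-7173, 7586), Pow(3793, Rational(1, 2)))) = Add(Rational(27813593, 594791100), Mul(Rational(-7173, 7586), Pow(3793, Rational(1, 2))))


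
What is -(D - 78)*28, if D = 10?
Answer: 1904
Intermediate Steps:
-(D - 78)*28 = -(10 - 78)*28 = -(-68)*28 = -1*(-1904) = 1904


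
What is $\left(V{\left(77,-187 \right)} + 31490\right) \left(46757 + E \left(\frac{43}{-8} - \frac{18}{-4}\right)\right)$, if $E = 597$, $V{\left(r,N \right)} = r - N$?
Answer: $\frac{5872537129}{4} \approx 1.4681 \cdot 10^{9}$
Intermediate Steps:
$\left(V{\left(77,-187 \right)} + 31490\right) \left(46757 + E \left(\frac{43}{-8} - \frac{18}{-4}\right)\right) = \left(\left(77 - -187\right) + 31490\right) \left(46757 + 597 \left(\frac{43}{-8} - \frac{18}{-4}\right)\right) = \left(\left(77 + 187\right) + 31490\right) \left(46757 + 597 \left(43 \left(- \frac{1}{8}\right) - - \frac{9}{2}\right)\right) = \left(264 + 31490\right) \left(46757 + 597 \left(- \frac{43}{8} + \frac{9}{2}\right)\right) = 31754 \left(46757 + 597 \left(- \frac{7}{8}\right)\right) = 31754 \left(46757 - \frac{4179}{8}\right) = 31754 \cdot \frac{369877}{8} = \frac{5872537129}{4}$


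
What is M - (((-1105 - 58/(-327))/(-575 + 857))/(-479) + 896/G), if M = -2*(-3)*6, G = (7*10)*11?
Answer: 84610819261/2429377830 ≈ 34.828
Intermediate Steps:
G = 770 (G = 70*11 = 770)
M = 36 (M = 6*6 = 36)
M - (((-1105 - 58/(-327))/(-575 + 857))/(-479) + 896/G) = 36 - (((-1105 - 58/(-327))/(-575 + 857))/(-479) + 896/770) = 36 - (((-1105 - 58*(-1/327))/282)*(-1/479) + 896*(1/770)) = 36 - (((-1105 + 58/327)*(1/282))*(-1/479) + 64/55) = 36 - (-361277/327*1/282*(-1/479) + 64/55) = 36 - (-361277/92214*(-1/479) + 64/55) = 36 - (361277/44170506 + 64/55) = 36 - 1*2846782619/2429377830 = 36 - 2846782619/2429377830 = 84610819261/2429377830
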